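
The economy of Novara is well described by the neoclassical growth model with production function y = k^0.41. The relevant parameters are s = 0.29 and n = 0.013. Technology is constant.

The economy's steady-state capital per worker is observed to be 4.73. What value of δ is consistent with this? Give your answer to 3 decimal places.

δ ≈ 0.103

At the steady state, Δk = 0, so s·k^α = (n + δ)·k.
So s / (n + δ) = (k*)^(1−α) = 4.73^0.59 = 2.5013.
Therefore n + δ = s / 2.5013 = 0.29 / 2.5013 = 0.1159, so δ = 0.1159 − 0.013 = 0.1029.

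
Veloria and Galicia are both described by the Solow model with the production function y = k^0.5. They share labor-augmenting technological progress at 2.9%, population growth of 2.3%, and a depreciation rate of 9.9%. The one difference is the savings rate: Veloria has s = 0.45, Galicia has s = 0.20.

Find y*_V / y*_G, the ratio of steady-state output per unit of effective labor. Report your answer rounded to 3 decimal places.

ratio ≈ 2.250

Steady-state y* = [s/(n + g + δ)]^(α/(1−α)), so the ratio is [ (s_V/(n + g + δ)_V) / (s_G/(n + g + δ)_G) ]^1.
s_V/(n + g + δ)_V = 0.45/0.151 = 2.9801; s_G/(n + g + δ)_G = 0.20/0.151 = 1.3245.
Ratio = (2.9801/1.3245)^1 = 2.2500^1 ≈ 2.2500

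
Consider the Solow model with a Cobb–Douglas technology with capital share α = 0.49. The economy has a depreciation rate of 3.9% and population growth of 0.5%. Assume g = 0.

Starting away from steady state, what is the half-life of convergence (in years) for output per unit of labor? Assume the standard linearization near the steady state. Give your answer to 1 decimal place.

half-life ≈ 30.9 years

Near the steady state the convergence rate is λ = (1 − α)(n + δ).
λ = (1 − 0.49) × 0.044 = 0.51 × 0.044 = 0.02244
Half-life = ln 2 / λ = 0.6931 / 0.02244 ≈ 30.89 years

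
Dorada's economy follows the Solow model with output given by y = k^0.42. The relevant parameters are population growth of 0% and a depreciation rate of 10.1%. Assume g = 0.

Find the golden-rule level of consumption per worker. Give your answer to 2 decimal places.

At the golden rule, f'(k) = n + δ, so α·k^(α−1) = n + δ and k_gold = (α/(n + δ))^(1/(1−α)).
k_gold = (0.42/0.101)^(1/0.58) = 4.1584^1.7241 ≈ 11.6705
c_gold = f(k_gold) − (n + δ)·k_gold = 2.8066 − 0.101×11.6705 ≈ 1.6279

c_gold ≈ 1.63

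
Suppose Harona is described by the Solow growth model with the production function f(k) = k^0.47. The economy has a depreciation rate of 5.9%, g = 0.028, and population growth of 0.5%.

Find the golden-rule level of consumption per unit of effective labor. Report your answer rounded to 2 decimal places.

At the golden rule, f'(k) = n + g + δ, so α·k^(α−1) = n + g + δ and k_gold = (α/(n + g + δ))^(1/(1−α)).
k_gold = (0.47/0.092)^(1/0.53) = 5.1087^1.8868 ≈ 21.6990
c_gold = f(k_gold) − (n + g + δ)·k_gold = 4.2474 − 0.092×21.6990 ≈ 2.2511

c_gold ≈ 2.25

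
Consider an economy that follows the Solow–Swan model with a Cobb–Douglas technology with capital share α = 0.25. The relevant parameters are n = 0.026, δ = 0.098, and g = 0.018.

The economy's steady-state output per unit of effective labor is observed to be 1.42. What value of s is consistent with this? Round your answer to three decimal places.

In steady state, investment equals break-even investment: s·k^α = (n + g + δ)·k.
Since y* = [s/(n + g + δ)]^(α/(1−α)), we have s/(n + g + δ) = (y*)^((1−α)/α) = 1.42^3 = 2.8633.
Therefore s = 2.8633 × (n + g + δ) = 2.8633 × 0.142 = 0.4066.

s ≈ 0.407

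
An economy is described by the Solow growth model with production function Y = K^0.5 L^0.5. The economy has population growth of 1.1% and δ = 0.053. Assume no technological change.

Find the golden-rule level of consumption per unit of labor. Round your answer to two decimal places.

At the golden rule, f'(k) = n + δ, so α·k^(α−1) = n + δ and k_gold = (α/(n + δ))^(1/(1−α)).
k_gold = (0.5/0.064)^(1/0.5) = 7.8125^2 ≈ 61.0352
c_gold = f(k_gold) − (n + δ)·k_gold = 7.8125 − 0.064×61.0352 ≈ 3.9062

c_gold ≈ 3.91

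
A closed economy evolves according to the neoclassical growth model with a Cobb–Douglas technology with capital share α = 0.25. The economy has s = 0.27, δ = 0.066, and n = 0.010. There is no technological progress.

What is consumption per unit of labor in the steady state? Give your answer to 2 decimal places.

In steady state, investment equals break-even investment: s·k^α = (n + δ)·k.
Rearranging, k^(1−α) = s / (n + δ).
k^0.75 = 0.27 / (0.010 + 0.066) = 0.27 / 0.076 = 3.5526
k* = 3.5526^(1/0.75) ≈ 5.4208
y* = (k*)^α = 5.4208^0.25 ≈ 1.5259
c* = (1 − s)·y* = (1 − 0.27) × 1.5259 ≈ 1.1139

c* ≈ 1.11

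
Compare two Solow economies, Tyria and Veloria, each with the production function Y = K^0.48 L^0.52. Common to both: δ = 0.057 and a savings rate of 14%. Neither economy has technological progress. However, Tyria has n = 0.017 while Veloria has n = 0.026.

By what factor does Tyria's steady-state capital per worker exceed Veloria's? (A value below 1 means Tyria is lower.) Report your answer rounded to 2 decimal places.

Steady-state k* = [s/(n + δ)]^(1/(1−α)), so the ratio is [ (s_T/(n + δ)_T) / (s_V/(n + δ)_V) ]^1.9231.
s_T/(n + δ)_T = 0.14/0.074 = 1.8919; s_V/(n + δ)_V = 0.14/0.083 = 1.6867.
Ratio = (1.8919/1.6867)^1.9231 = 1.1217^1.9231 ≈ 1.2471

ratio ≈ 1.25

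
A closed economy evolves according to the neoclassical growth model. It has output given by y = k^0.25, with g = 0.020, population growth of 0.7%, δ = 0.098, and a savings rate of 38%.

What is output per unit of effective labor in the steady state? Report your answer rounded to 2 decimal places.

y* ≈ 1.45

At the steady state, Δk = 0, so s·k^α = (n + g + δ)·k.
Dividing both sides by k: k^(1−α) = s / (n + g + δ).
k^0.75 = 0.38 / (0.007 + 0.020 + 0.098) = 0.38 / 0.125 = 3.0400
k* = 3.0400^(1/0.75) ≈ 4.4038
y* = (k*)^α = 4.4038^0.25 ≈ 1.4486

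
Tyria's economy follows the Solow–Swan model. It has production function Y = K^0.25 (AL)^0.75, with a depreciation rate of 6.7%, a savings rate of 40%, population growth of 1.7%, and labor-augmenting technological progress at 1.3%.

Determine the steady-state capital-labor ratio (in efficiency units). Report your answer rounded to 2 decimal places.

At the steady state, Δk = 0, so s·k^α = (n + g + δ)·k.
Dividing both sides by k: k^(1−α) = s / (n + g + δ).
k^0.75 = 0.40 / (0.017 + 0.013 + 0.067) = 0.40 / 0.097 = 4.1237
k* = 4.1237^(1/0.75) ≈ 6.6128

k* = 6.61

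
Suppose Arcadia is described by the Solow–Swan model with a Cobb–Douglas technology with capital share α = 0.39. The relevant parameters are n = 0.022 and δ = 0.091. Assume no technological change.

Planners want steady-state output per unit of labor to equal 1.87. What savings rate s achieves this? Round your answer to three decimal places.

s ≈ 0.301

Steady state requires s·f(k) = (n + δ)·k, i.e. s·k^α = (n + δ)·k.
Since y* = [s/(n + δ)]^(α/(1−α)), we have s/(n + δ) = (y*)^((1−α)/α) = 1.87^1.5641 = 2.6619.
Therefore s = 2.6619 × (n + δ) = 2.6619 × 0.113 = 0.3008.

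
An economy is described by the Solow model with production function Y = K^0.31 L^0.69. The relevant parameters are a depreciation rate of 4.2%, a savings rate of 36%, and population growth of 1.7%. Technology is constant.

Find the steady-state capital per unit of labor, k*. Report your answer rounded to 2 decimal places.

At the steady state, Δk = 0, so s·k^α = (n + δ)·k.
Dividing both sides by k: k^(1−α) = s / (n + δ).
k^0.69 = 0.36 / (0.017 + 0.042) = 0.36 / 0.059 = 6.1017
k* = 6.1017^(1/0.69) ≈ 13.7510

k* = 13.75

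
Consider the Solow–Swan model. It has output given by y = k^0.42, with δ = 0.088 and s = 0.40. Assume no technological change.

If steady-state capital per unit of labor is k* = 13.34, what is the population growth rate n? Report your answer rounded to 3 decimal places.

Steady state requires s·f(k) = (n + δ)·k, i.e. s·k^α = (n + δ)·k.
So s / (n + δ) = (k*)^(1−α) = 13.34^0.58 = 4.4936.
Therefore n + δ = s / 4.4936 = 0.40 / 4.4936 = 0.0890, so n = 0.0890 − 0.088 = 0.0010.

n ≈ 0.001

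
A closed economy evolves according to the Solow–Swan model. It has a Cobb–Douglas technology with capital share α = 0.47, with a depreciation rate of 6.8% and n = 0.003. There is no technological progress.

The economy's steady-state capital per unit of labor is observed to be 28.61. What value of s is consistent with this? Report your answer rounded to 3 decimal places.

s ≈ 0.420

At the steady state, Δk = 0, so s·k^α = (n + δ)·k.
So s / (n + δ) = (k*)^(1−α) = 28.61^0.53 = 5.9150.
Therefore s = 5.9150 × (n + δ) = 5.9150 × 0.071 = 0.4200.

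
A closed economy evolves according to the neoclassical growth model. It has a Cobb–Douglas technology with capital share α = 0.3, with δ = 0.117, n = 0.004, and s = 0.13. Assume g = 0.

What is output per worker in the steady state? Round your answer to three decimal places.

In steady state, investment equals break-even investment: s·k^α = (n + δ)·k.
Dividing both sides by k: k^(1−α) = s / (n + δ).
k^0.7 = 0.13 / (0.004 + 0.117) = 0.13 / 0.121 = 1.0744
k* = 1.0744^(1/0.7) ≈ 1.1080
y* = (k*)^α = 1.1080^0.3 ≈ 1.0312

y* = 1.031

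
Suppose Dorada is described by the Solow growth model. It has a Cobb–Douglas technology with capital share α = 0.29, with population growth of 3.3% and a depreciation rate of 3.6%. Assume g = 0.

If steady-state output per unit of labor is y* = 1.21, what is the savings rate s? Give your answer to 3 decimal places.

In steady state, investment equals break-even investment: s·k^α = (n + δ)·k.
Since y* = [s/(n + δ)]^(α/(1−α)), we have s/(n + δ) = (y*)^((1−α)/α) = 1.21^2.4483 = 1.5947.
Therefore s = 1.5947 × (n + δ) = 1.5947 × 0.069 = 0.1100.

s ≈ 0.110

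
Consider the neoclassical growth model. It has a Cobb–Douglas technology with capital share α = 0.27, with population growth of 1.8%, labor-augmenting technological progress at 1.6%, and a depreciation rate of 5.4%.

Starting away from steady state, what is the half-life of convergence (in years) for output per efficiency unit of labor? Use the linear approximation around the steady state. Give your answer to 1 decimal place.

about 10.8 years

Near the steady state the convergence rate is λ = (1 − α)(n + g + δ).
λ = (1 − 0.27) × 0.088 = 0.73 × 0.088 = 0.06424
Half-life = ln 2 / λ = 0.6931 / 0.06424 ≈ 10.79 years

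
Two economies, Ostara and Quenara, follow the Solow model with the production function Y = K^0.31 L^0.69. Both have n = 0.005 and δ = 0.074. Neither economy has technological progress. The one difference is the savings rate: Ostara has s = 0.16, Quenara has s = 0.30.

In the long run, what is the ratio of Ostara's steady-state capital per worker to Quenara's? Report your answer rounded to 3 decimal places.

Steady-state k* = [s/(n + δ)]^(1/(1−α)), so the ratio is [ (s_O/(n + δ)_O) / (s_Q/(n + δ)_Q) ]^1.4493.
s_O/(n + δ)_O = 0.16/0.079 = 2.0253; s_Q/(n + δ)_Q = 0.30/0.079 = 3.7975.
Ratio = (2.0253/3.7975)^1.4493 = 0.5333^1.4493 ≈ 0.4021

k*_O / k*_Q ≈ 0.402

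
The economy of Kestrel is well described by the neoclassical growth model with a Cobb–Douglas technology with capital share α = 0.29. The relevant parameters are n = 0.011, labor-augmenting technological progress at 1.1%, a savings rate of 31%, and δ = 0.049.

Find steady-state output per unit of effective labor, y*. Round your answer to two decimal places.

y* ≈ 1.83

Steady state requires s·f(k) = (n + g + δ)·k, i.e. s·k^α = (n + g + δ)·k.
Dividing both sides by k: k^(1−α) = s / (n + g + δ).
k^0.71 = 0.31 / (0.011 + 0.011 + 0.049) = 0.31 / 0.071 = 4.3662
k* = 4.3662^(1/0.71) ≈ 7.9718
y* = (k*)^α = 7.9718^0.29 ≈ 1.8258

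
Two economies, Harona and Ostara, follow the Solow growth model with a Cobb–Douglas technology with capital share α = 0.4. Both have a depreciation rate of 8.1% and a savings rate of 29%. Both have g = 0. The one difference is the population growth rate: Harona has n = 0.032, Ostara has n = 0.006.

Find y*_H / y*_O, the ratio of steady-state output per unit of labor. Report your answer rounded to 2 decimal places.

Steady-state y* = [s/(n + δ)]^(α/(1−α)), so the ratio is [ (s_H/(n + δ)_H) / (s_O/(n + δ)_O) ]^0.6667.
s_H/(n + δ)_H = 0.29/0.113 = 2.5664; s_O/(n + δ)_O = 0.29/0.087 = 3.3333.
Ratio = (2.5664/3.3333)^0.6667 = 0.7699^0.6667 ≈ 0.8400

y*_H / y*_O ≈ 0.84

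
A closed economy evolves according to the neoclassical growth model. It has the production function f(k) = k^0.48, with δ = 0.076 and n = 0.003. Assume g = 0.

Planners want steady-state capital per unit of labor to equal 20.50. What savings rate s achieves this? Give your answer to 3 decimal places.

In steady state, investment equals break-even investment: s·k^α = (n + δ)·k.
So s / (n + δ) = (k*)^(1−α) = 20.50^0.52 = 4.8096.
Therefore s = 4.8096 × (n + δ) = 4.8096 × 0.079 = 0.3800.

s ≈ 0.380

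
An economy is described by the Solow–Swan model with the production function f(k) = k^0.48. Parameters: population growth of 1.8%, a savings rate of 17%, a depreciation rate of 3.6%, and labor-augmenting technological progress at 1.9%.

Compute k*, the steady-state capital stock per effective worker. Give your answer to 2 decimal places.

k* = 5.08

Steady state requires s·f(k) = (n + g + δ)·k, i.e. s·k^α = (n + g + δ)·k.
Dividing both sides by k: k^(1−α) = s / (n + g + δ).
k^0.52 = 0.17 / (0.018 + 0.019 + 0.036) = 0.17 / 0.073 = 2.3288
k* = 2.3288^(1/0.52) ≈ 5.0819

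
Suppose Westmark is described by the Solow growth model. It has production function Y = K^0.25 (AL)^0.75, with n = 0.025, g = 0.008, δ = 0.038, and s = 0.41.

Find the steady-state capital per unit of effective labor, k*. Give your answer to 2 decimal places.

k* = 10.36

Steady state requires s·f(k) = (n + g + δ)·k, i.e. s·k^α = (n + g + δ)·k.
Dividing both sides by k: k^(1−α) = s / (n + g + δ).
k^0.75 = 0.41 / (0.025 + 0.008 + 0.038) = 0.41 / 0.071 = 5.7746
k* = 5.7746^(1/0.75) ≈ 10.3601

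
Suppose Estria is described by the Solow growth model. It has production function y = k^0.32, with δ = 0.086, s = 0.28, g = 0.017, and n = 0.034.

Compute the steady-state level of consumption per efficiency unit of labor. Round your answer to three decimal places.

c* ≈ 1.008

Steady state requires s·f(k) = (n + g + δ)·k, i.e. s·k^α = (n + g + δ)·k.
Rearranging, k^(1−α) = s / (n + g + δ).
k^0.68 = 0.28 / (0.034 + 0.017 + 0.086) = 0.28 / 0.137 = 2.0438
k* = 2.0438^(1/0.68) ≈ 2.8611
y* = (k*)^α = 2.8611^0.32 ≈ 1.3999
c* = (1 − s)·y* = (1 − 0.28) × 1.3999 ≈ 1.0079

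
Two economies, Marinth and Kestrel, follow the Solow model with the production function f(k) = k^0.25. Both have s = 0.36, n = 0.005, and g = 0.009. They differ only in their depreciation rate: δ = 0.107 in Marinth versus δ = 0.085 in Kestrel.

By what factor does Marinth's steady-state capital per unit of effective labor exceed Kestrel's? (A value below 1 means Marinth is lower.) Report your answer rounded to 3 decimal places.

Steady-state k* = [s/(n + g + δ)]^(1/(1−α)), so the ratio is [ (s_M/(n + g + δ)_M) / (s_K/(n + g + δ)_K) ]^1.3333.
s_M/(n + g + δ)_M = 0.36/0.121 = 2.9752; s_K/(n + g + δ)_K = 0.36/0.099 = 3.6364.
Ratio = (2.9752/3.6364)^1.3333 = 0.8182^1.3333 ≈ 0.7653

ratio ≈ 0.765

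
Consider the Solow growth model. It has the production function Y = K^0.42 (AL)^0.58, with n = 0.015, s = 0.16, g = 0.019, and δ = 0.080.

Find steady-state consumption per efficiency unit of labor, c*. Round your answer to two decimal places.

In steady state, investment equals break-even investment: s·k^α = (n + g + δ)·k.
Dividing both sides by k: k^(1−α) = s / (n + g + δ).
k^0.58 = 0.16 / (0.015 + 0.019 + 0.080) = 0.16 / 0.114 = 1.4035
k* = 1.4035^(1/0.58) ≈ 1.7940
y* = (k*)^α = 1.7940^0.42 ≈ 1.2782
c* = (1 − s)·y* = (1 − 0.16) × 1.2782 ≈ 1.0737

c* ≈ 1.07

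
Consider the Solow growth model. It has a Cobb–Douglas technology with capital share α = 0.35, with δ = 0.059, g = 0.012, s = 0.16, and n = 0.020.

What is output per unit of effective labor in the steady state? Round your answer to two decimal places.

Steady state requires s·f(k) = (n + g + δ)·k, i.e. s·k^α = (n + g + δ)·k.
Dividing both sides by k: k^(1−α) = s / (n + g + δ).
k^0.65 = 0.16 / (0.020 + 0.012 + 0.059) = 0.16 / 0.091 = 1.7582
k* = 1.7582^(1/0.65) ≈ 2.3825
y* = (k*)^α = 2.3825^0.35 ≈ 1.3551

y* ≈ 1.36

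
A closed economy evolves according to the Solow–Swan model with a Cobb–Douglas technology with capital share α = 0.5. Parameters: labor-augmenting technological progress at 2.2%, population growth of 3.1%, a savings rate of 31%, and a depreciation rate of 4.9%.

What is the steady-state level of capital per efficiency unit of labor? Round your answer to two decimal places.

At the steady state, Δk = 0, so s·k^α = (n + g + δ)·k.
Rearranging, k^(1−α) = s / (n + g + δ).
k^0.5 = 0.31 / (0.031 + 0.022 + 0.049) = 0.31 / 0.102 = 3.0392
k* = 3.0392^(1/0.5) ≈ 9.2367

k* = 9.24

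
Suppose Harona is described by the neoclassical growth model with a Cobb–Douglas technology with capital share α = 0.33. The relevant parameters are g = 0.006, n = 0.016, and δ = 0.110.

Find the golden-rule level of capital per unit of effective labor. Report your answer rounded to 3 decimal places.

k_gold ≈ 3.926

The golden rule sets f'(k) = n + g + δ, i.e. α·k^(α−1) = n + g + δ.
So k^(1−α) = α / (n + g + δ) = 0.33 / 0.132 = 2.5000.
k_gold = 2.5000^(1/0.67) ≈ 3.9259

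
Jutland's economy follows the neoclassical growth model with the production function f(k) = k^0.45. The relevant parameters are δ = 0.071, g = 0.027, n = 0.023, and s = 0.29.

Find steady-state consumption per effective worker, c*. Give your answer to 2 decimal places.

c* = 1.45

Steady state requires s·f(k) = (n + g + δ)·k, i.e. s·k^α = (n + g + δ)·k.
Rearranging, k^(1−α) = s / (n + g + δ).
k^0.55 = 0.29 / (0.023 + 0.027 + 0.071) = 0.29 / 0.121 = 2.3967
k* = 2.3967^(1/0.55) ≈ 4.9001
y* = (k*)^α = 4.9001^0.45 ≈ 2.0445
c* = (1 − s)·y* = (1 − 0.29) × 2.0445 ≈ 1.4516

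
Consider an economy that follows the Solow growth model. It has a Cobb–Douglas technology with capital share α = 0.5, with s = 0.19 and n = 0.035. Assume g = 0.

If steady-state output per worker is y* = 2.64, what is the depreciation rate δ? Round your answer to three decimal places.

Steady state requires s·f(k) = (n + δ)·k, i.e. s·k^α = (n + δ)·k.
Since y* = [s/(n + δ)]^(α/(1−α)), we have s/(n + δ) = (y*)^((1−α)/α) = 2.64^1 = 2.6400.
Therefore n + δ = s / 2.6400 = 0.19 / 2.6400 = 0.0720, so δ = 0.0720 − 0.035 = 0.0370.

δ ≈ 0.037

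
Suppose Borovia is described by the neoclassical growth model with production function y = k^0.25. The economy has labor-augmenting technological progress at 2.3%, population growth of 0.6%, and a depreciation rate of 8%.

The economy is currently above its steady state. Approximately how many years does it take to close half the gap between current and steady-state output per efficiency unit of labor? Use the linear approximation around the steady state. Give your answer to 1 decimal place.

about 8.5 years

Near the steady state the convergence rate is λ = (1 − α)(n + g + δ).
λ = (1 − 0.25) × 0.109 = 0.75 × 0.109 = 0.08175
Half-life = ln 2 / λ = 0.6931 / 0.08175 ≈ 8.48 years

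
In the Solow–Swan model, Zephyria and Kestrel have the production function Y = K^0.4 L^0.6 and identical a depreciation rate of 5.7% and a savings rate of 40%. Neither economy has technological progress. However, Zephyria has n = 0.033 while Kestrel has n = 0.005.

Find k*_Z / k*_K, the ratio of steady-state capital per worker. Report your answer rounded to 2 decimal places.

Steady-state k* = [s/(n + δ)]^(1/(1−α)), so the ratio is [ (s_Z/(n + δ)_Z) / (s_K/(n + δ)_K) ]^1.6667.
s_Z/(n + δ)_Z = 0.40/0.090 = 4.4444; s_K/(n + δ)_K = 0.40/0.062 = 6.4516.
Ratio = (4.4444/6.4516)^1.6667 = 0.6889^1.6667 ≈ 0.5373

k*_Z / k*_K ≈ 0.54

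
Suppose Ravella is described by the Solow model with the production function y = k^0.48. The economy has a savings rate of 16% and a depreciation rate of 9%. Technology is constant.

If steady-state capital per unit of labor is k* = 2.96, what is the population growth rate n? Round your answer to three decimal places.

n ≈ 0.001

In steady state, investment equals break-even investment: s·k^α = (n + δ)·k.
So s / (n + δ) = (k*)^(1−α) = 2.96^0.52 = 1.7582.
Therefore n + δ = s / 1.7582 = 0.16 / 1.7582 = 0.0910, so n = 0.0910 − 0.090 = 0.0010.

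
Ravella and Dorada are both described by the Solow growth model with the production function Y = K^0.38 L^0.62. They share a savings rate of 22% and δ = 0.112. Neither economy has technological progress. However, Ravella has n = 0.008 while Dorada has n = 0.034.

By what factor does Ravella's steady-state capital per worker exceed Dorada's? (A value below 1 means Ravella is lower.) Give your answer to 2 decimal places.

k*_R / k*_D ≈ 1.37

Steady-state k* = [s/(n + δ)]^(1/(1−α)), so the ratio is [ (s_R/(n + δ)_R) / (s_D/(n + δ)_D) ]^1.6129.
s_R/(n + δ)_R = 0.22/0.120 = 1.8333; s_D/(n + δ)_D = 0.22/0.146 = 1.5068.
Ratio = (1.8333/1.5068)^1.6129 = 1.2167^1.6129 ≈ 1.3721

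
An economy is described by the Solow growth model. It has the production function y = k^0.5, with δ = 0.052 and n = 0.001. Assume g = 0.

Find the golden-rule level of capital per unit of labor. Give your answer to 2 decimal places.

k_gold ≈ 89.00

The golden rule sets f'(k) = n + δ, i.e. α·k^(α−1) = n + δ.
So k^(1−α) = α / (n + δ) = 0.5 / 0.053 = 9.4340.
k_gold = 9.4340^(1/0.5) ≈ 89.0004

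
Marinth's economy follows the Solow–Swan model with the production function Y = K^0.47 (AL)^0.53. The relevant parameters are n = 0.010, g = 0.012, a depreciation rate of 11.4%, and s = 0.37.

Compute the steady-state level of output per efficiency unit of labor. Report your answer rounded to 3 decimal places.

Steady state requires s·f(k) = (n + g + δ)·k, i.e. s·k^α = (n + g + δ)·k.
Dividing both sides by k: k^(1−α) = s / (n + g + δ).
k^0.53 = 0.37 / (0.010 + 0.012 + 0.114) = 0.37 / 0.136 = 2.7206
k* = 2.7206^(1/0.53) ≈ 6.6088
y* = (k*)^α = 6.6088^0.47 ≈ 2.4292

y* ≈ 2.429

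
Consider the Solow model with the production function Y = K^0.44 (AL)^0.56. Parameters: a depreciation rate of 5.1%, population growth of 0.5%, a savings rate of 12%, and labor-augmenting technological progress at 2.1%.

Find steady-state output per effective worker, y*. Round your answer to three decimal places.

In steady state, investment equals break-even investment: s·k^α = (n + g + δ)·k.
Rearranging, k^(1−α) = s / (n + g + δ).
k^0.56 = 0.12 / (0.005 + 0.021 + 0.051) = 0.12 / 0.077 = 1.5584
k* = 1.5584^(1/0.56) ≈ 2.2084
y* = (k*)^α = 2.2084^0.44 ≈ 1.4171

y* = 1.417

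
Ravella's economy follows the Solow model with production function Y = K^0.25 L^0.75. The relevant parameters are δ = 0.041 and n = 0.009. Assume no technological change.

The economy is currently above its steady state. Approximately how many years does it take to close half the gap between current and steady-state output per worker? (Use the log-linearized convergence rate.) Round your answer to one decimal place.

half-life ≈ 18.5 years

Near the steady state the convergence rate is λ = (1 − α)(n + δ).
λ = (1 − 0.25) × 0.050 = 0.75 × 0.050 = 0.0375
Half-life = ln 2 / λ = 0.6931 / 0.0375 ≈ 18.48 years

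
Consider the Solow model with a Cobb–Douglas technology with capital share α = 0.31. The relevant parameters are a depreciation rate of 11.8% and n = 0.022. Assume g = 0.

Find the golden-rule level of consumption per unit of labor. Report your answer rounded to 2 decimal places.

At the golden rule, f'(k) = n + δ, so α·k^(α−1) = n + δ and k_gold = (α/(n + δ))^(1/(1−α)).
k_gold = (0.31/0.140)^(1/0.69) = 2.2143^1.4493 ≈ 3.1648
c_gold = f(k_gold) − (n + δ)·k_gold = 1.4292 − 0.140×3.1648 ≈ 0.9861

c_gold ≈ 0.99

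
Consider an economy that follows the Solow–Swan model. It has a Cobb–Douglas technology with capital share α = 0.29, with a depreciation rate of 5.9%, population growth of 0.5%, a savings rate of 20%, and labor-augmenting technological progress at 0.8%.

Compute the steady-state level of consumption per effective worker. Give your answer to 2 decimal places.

In steady state, investment equals break-even investment: s·k^α = (n + g + δ)·k.
Dividing both sides by k: k^(1−α) = s / (n + g + δ).
k^0.71 = 0.20 / (0.005 + 0.008 + 0.059) = 0.20 / 0.072 = 2.7778
k* = 2.7778^(1/0.71) ≈ 4.2163
y* = (k*)^α = 4.2163^0.29 ≈ 1.5179
c* = (1 − s)·y* = (1 − 0.20) × 1.5179 ≈ 1.2143

c* ≈ 1.21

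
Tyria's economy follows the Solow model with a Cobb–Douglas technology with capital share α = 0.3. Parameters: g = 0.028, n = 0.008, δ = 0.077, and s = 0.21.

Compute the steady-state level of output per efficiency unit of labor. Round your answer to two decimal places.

In steady state, investment equals break-even investment: s·k^α = (n + g + δ)·k.
Rearranging, k^(1−α) = s / (n + g + δ).
k^0.7 = 0.21 / (0.008 + 0.028 + 0.077) = 0.21 / 0.113 = 1.8584
k* = 1.8584^(1/0.7) ≈ 2.4237
y* = (k*)^α = 2.4237^0.3 ≈ 1.3042

y* = 1.30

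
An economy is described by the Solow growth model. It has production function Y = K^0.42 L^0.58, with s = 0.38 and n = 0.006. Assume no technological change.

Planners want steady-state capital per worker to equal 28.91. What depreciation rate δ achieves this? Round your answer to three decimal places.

δ ≈ 0.048

Steady state requires s·f(k) = (n + δ)·k, i.e. s·k^α = (n + δ)·k.
So s / (n + δ) = (k*)^(1−α) = 28.91^0.58 = 7.0373.
Therefore n + δ = s / 7.0373 = 0.38 / 7.0373 = 0.0540, so δ = 0.0540 − 0.006 = 0.0480.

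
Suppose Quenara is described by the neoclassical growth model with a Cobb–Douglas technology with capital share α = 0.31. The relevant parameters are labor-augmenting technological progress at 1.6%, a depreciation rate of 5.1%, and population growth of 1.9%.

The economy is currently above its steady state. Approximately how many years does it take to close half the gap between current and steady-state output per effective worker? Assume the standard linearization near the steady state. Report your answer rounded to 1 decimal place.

Near the steady state the convergence rate is λ = (1 − α)(n + g + δ).
λ = (1 − 0.31) × 0.086 = 0.69 × 0.086 = 0.05934
Half-life = ln 2 / λ = 0.6931 / 0.05934 ≈ 11.68 years

t_½ ≈ 11.7 years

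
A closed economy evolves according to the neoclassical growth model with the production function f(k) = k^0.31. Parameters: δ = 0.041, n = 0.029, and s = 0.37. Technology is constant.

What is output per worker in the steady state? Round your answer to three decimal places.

In steady state, investment equals break-even investment: s·k^α = (n + δ)·k.
Rearranging, k^(1−α) = s / (n + δ).
k^0.69 = 0.37 / (0.029 + 0.041) = 0.37 / 0.070 = 5.2857
k* = 5.2857^(1/0.69) ≈ 11.1680
y* = (k*)^α = 11.1680^0.31 ≈ 2.1129

y* ≈ 2.113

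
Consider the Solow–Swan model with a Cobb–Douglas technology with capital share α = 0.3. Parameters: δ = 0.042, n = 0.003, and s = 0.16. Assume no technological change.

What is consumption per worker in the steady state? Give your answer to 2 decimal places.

c* = 1.45

At the steady state, Δk = 0, so s·k^α = (n + δ)·k.
Dividing both sides by k: k^(1−α) = s / (n + δ).
k^0.7 = 0.16 / (0.003 + 0.042) = 0.16 / 0.045 = 3.5556
k* = 3.5556^(1/0.7) ≈ 6.1238
y* = (k*)^α = 6.1238^0.3 ≈ 1.7223
c* = (1 − s)·y* = (1 − 0.16) × 1.7223 ≈ 1.4467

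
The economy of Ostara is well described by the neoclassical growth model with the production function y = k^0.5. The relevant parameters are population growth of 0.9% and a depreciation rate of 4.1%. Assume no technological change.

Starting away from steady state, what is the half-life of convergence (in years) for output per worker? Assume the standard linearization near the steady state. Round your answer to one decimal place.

Near the steady state the convergence rate is λ = (1 − α)(n + δ).
λ = (1 − 0.5) × 0.050 = 0.5 × 0.050 = 0.0250
Half-life = ln 2 / λ = 0.6931 / 0.0250 ≈ 27.72 years

about 27.7 years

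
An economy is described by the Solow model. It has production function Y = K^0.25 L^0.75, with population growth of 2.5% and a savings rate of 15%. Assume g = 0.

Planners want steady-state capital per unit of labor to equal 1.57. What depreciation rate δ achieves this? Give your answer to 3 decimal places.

At the steady state, Δk = 0, so s·k^α = (n + δ)·k.
So s / (n + δ) = (k*)^(1−α) = 1.57^0.75 = 1.4026.
Therefore n + δ = s / 1.4026 = 0.15 / 1.4026 = 0.1069, so δ = 0.1069 − 0.025 = 0.0819.

δ ≈ 0.082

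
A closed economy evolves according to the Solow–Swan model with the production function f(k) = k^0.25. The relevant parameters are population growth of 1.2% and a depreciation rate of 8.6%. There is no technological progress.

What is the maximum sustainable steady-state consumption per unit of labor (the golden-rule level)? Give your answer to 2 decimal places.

At the golden rule, f'(k) = n + δ, so α·k^(α−1) = n + δ and k_gold = (α/(n + δ))^(1/(1−α)).
k_gold = (0.25/0.098)^(1/0.75) = 2.5510^1.3333 ≈ 3.4855
c_gold = f(k_gold) − (n + δ)·k_gold = 1.3664 − 0.098×3.4855 ≈ 1.0248

c_gold ≈ 1.02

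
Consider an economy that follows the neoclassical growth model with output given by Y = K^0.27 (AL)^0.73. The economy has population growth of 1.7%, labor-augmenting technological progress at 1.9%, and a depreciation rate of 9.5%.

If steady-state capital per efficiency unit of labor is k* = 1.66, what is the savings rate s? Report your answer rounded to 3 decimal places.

Steady state requires s·f(k) = (n + g + δ)·k, i.e. s·k^α = (n + g + δ)·k.
So s / (n + g + δ) = (k*)^(1−α) = 1.66^0.73 = 1.4477.
Therefore s = 1.4477 × (n + g + δ) = 1.4477 × 0.131 = 0.1896.

s ≈ 0.190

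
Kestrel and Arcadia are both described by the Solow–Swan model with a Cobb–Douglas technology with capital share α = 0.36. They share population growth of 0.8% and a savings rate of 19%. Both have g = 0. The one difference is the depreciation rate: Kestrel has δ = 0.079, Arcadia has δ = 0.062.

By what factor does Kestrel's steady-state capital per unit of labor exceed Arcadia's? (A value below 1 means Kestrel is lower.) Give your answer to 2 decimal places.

Steady-state k* = [s/(n + δ)]^(1/(1−α)), so the ratio is [ (s_K/(n + δ)_K) / (s_A/(n + δ)_A) ]^1.5625.
s_K/(n + δ)_K = 0.19/0.087 = 2.1839; s_A/(n + δ)_A = 0.19/0.070 = 2.7143.
Ratio = (2.1839/2.7143)^1.5625 = 0.8046^1.5625 ≈ 0.7120

k*_K / k*_A ≈ 0.71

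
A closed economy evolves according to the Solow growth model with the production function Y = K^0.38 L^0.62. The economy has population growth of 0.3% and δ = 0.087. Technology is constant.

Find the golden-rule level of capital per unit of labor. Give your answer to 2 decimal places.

k_gold ≈ 10.21

The golden rule sets f'(k) = n + δ, i.e. α·k^(α−1) = n + δ.
So k^(1−α) = α / (n + δ) = 0.38 / 0.090 = 4.2222.
k_gold = 4.2222^(1/0.62) ≈ 10.2078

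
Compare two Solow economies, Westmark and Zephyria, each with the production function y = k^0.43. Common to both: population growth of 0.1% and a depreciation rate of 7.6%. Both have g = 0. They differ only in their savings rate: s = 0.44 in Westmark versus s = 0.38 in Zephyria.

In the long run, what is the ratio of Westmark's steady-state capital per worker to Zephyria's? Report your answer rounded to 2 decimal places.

Steady-state k* = [s/(n + δ)]^(1/(1−α)), so the ratio is [ (s_W/(n + δ)_W) / (s_Z/(n + δ)_Z) ]^1.7544.
s_W/(n + δ)_W = 0.44/0.077 = 5.7143; s_Z/(n + δ)_Z = 0.38/0.077 = 4.9351.
Ratio = (5.7143/4.9351)^1.7544 = 1.1579^1.7544 ≈ 1.2933

k*_W / k*_Z ≈ 1.29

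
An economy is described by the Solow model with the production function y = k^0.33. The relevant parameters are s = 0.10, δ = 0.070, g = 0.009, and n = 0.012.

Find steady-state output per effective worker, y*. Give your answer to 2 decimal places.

Steady state requires s·f(k) = (n + g + δ)·k, i.e. s·k^α = (n + g + δ)·k.
Dividing both sides by k: k^(1−α) = s / (n + g + δ).
k^0.67 = 0.10 / (0.012 + 0.009 + 0.070) = 0.10 / 0.091 = 1.0989
k* = 1.0989^(1/0.67) ≈ 1.1511
y* = (k*)^α = 1.1511^0.33 ≈ 1.0475

y* = 1.05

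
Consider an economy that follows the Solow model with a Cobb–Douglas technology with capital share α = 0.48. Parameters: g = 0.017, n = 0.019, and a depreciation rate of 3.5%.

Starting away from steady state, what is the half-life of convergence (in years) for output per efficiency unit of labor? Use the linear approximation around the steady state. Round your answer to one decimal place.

about 18.8 years

Near the steady state the convergence rate is λ = (1 − α)(n + g + δ).
λ = (1 − 0.48) × 0.071 = 0.52 × 0.071 = 0.03692
Half-life = ln 2 / λ = 0.6931 / 0.03692 ≈ 18.77 years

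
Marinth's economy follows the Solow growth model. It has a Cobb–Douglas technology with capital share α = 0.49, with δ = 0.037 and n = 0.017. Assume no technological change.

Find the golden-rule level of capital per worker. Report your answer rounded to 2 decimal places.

k_gold ≈ 75.52

The golden rule sets f'(k) = n + δ, i.e. α·k^(α−1) = n + δ.
So k^(1−α) = α / (n + δ) = 0.49 / 0.054 = 9.0741.
k_gold = 9.0741^(1/0.51) ≈ 75.5173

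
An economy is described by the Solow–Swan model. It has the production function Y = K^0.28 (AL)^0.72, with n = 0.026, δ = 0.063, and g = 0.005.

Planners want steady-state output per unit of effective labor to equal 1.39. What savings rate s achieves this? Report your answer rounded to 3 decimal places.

s ≈ 0.219

Steady state requires s·f(k) = (n + g + δ)·k, i.e. s·k^α = (n + g + δ)·k.
Since y* = [s/(n + g + δ)]^(α/(1−α)), we have s/(n + g + δ) = (y*)^((1−α)/α) = 1.39^2.5714 = 2.3321.
Therefore s = 2.3321 × (n + g + δ) = 2.3321 × 0.094 = 0.2192.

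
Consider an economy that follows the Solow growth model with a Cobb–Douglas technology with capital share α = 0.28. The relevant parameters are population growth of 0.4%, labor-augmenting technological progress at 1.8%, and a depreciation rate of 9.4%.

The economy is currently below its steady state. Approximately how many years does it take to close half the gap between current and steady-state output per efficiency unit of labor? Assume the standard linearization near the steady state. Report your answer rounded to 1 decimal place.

Near the steady state the convergence rate is λ = (1 − α)(n + g + δ).
λ = (1 − 0.28) × 0.116 = 0.72 × 0.116 = 0.08352
Half-life = ln 2 / λ = 0.6931 / 0.08352 ≈ 8.30 years

about 8.3 years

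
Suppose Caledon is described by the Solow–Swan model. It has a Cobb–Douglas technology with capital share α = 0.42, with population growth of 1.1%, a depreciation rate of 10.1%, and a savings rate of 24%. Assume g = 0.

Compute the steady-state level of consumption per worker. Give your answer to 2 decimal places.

Steady state requires s·f(k) = (n + δ)·k, i.e. s·k^α = (n + δ)·k.
Dividing both sides by k: k^(1−α) = s / (n + δ).
k^0.58 = 0.24 / (0.011 + 0.101) = 0.24 / 0.112 = 2.1429
k* = 2.1429^(1/0.58) ≈ 3.7213
y* = (k*)^α = 3.7213^0.42 ≈ 1.7366
c* = (1 − s)·y* = (1 − 0.24) × 1.7366 ≈ 1.3198

c* = 1.32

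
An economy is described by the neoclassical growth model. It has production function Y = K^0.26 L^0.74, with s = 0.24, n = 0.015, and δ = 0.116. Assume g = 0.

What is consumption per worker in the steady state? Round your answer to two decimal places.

c* = 0.94

Steady state requires s·f(k) = (n + δ)·k, i.e. s·k^α = (n + δ)·k.
Rearranging, k^(1−α) = s / (n + δ).
k^0.74 = 0.24 / (0.015 + 0.116) = 0.24 / 0.131 = 1.8321
k* = 1.8321^(1/0.74) ≈ 2.2664
y* = (k*)^α = 2.2664^0.26 ≈ 1.2371
c* = (1 − s)·y* = (1 − 0.24) × 1.2371 ≈ 0.9402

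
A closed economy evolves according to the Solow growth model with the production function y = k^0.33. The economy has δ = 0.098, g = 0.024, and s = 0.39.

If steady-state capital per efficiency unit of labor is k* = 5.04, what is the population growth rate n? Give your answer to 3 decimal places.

Steady state requires s·f(k) = (n + g + δ)·k, i.e. s·k^α = (n + g + δ)·k.
So s / (n + g + δ) = (k*)^(1−α) = 5.04^0.67 = 2.9555.
Therefore n + g + δ = s / 2.9555 = 0.39 / 2.9555 = 0.1320, so n = 0.1320 − 0.122 = 0.0100.

n ≈ 0.010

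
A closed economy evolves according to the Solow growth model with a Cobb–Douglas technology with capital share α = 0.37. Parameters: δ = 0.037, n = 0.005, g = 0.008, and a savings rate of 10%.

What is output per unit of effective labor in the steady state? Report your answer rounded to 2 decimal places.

y* = 1.50

In steady state, investment equals break-even investment: s·k^α = (n + g + δ)·k.
Dividing both sides by k: k^(1−α) = s / (n + g + δ).
k^0.63 = 0.10 / (0.005 + 0.008 + 0.037) = 0.10 / 0.050 = 2.0000
k* = 2.0000^(1/0.63) ≈ 3.0049
y* = (k*)^α = 3.0049^0.37 ≈ 1.5024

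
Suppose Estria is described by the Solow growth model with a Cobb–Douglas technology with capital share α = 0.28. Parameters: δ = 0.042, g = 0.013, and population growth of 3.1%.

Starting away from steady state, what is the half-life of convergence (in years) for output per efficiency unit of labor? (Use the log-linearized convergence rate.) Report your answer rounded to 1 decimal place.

Near the steady state the convergence rate is λ = (1 − α)(n + g + δ).
λ = (1 − 0.28) × 0.086 = 0.72 × 0.086 = 0.06192
Half-life = ln 2 / λ = 0.6931 / 0.06192 ≈ 11.19 years

half-life ≈ 11.2 years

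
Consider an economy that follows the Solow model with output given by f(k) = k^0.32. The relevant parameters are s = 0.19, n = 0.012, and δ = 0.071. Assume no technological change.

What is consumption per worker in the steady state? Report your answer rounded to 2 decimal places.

c* ≈ 1.20

In steady state, investment equals break-even investment: s·k^α = (n + δ)·k.
Dividing both sides by k: k^(1−α) = s / (n + δ).
k^0.68 = 0.19 / (0.012 + 0.071) = 0.19 / 0.083 = 2.2892
k* = 2.2892^(1/0.68) ≈ 3.3802
y* = (k*)^α = 3.3802^0.32 ≈ 1.4766
c* = (1 − s)·y* = (1 − 0.19) × 1.4766 ≈ 1.1960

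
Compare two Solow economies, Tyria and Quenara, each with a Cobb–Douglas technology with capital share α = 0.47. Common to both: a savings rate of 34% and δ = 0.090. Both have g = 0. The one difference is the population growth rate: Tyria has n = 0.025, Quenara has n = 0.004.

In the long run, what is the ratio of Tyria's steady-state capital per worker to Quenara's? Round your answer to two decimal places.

Steady-state k* = [s/(n + δ)]^(1/(1−α)), so the ratio is [ (s_T/(n + δ)_T) / (s_Q/(n + δ)_Q) ]^1.8868.
s_T/(n + δ)_T = 0.34/0.115 = 2.9565; s_Q/(n + δ)_Q = 0.34/0.094 = 3.6170.
Ratio = (2.9565/3.6170)^1.8868 = 0.8174^1.8868 ≈ 0.6836

k*_T / k*_Q ≈ 0.68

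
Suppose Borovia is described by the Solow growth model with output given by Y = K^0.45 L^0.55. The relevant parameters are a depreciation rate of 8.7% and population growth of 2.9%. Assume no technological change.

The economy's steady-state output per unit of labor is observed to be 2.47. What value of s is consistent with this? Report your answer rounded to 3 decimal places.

Steady state requires s·f(k) = (n + δ)·k, i.e. s·k^α = (n + δ)·k.
Since y* = [s/(n + δ)]^(α/(1−α)), we have s/(n + δ) = (y*)^((1−α)/α) = 2.47^1.2222 = 3.0196.
Therefore s = 3.0196 × (n + δ) = 3.0196 × 0.116 = 0.3503.

s ≈ 0.350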